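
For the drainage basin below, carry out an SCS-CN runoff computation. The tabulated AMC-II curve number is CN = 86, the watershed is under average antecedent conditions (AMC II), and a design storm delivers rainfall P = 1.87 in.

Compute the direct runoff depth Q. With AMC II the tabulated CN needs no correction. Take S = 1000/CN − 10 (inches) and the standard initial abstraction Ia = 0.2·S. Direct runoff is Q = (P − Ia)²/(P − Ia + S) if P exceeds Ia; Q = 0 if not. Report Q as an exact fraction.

Average conditions: CN = 86 (no AMC adjustment).
Retention S: 1000/CN − 10 with CN=86.000 → S = 70/43 ≈ 1.628 in
Ia = 0.2S: 0.2·1.628 = 0.326 in (exactly 14/43)
Since P=1.870 > Ia=0.326: effective rainfall P−Ia = 6641/4300 in
Q = (6641/4300)²/((6641/4300) + 70/43) = (44102881/18490000)/(13641/4300) = 44102881/58656300 in ≈ 0.752 in

Q = 44102881/58656300 in ≈ 0.752 in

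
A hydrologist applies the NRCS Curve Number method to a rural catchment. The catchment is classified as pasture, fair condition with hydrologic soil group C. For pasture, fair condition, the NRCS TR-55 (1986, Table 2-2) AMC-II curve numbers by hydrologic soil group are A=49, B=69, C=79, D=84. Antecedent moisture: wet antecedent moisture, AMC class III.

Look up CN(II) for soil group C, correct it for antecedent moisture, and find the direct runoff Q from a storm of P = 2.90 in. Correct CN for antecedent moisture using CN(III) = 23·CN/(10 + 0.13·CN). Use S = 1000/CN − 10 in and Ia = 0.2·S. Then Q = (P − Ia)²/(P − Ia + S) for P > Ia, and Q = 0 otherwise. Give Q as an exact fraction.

NRCS table: pasture, fair condition, soil group C → CN(II) = 79
CN(III) from CN(II)=79: (23·79)/(10 + 0.13·79) = 181700/2027 ≈ 89.640
Retention S: 1000/CN − 10 with CN=89.640 → S = 2100/1817 ≈ 1.156 in
Ia = 0.2·(2100/1817) = 420/1817 in ≈ 0.231 in
Since P=2.900 > Ia=0.231: effective rainfall P−Ia = 48493/18170 in
Q = (48493/18170)²/((48493/18170) + 2100/1817) = (2351571049/330148900)/(69493/18170) = 2351571049/1262687810 in ≈ 1.862 in

Q = 2351571049/1262687810 in ≈ 1.862 in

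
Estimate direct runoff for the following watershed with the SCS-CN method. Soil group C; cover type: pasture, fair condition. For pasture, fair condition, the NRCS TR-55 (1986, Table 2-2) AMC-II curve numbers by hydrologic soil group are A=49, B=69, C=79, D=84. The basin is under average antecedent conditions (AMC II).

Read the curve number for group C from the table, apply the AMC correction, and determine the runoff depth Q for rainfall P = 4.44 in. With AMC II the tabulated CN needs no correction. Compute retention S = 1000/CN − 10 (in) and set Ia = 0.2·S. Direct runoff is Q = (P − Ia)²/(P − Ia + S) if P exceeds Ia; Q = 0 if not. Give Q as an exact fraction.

NRCS table: pasture, fair condition, soil group C → CN(II) = 79
CN(II) = 79; AMC II needs no correction.
S = 1000/79 − 10 = 210/79 in ≈ 2.658 in
Ia = 0.2·(210/79) = 42/79 in ≈ 0.532 in
P − Ia = 4.440 − 0.532 = 7719/1975 ≈ 3.908 in (> 0, runoff occurs)
Runoff Q = (P−Ia)²/(P−Ia+S) = (3.908)²/(3.908+2.658) = 6620329/2845975 ≈ 2.326 in

Q = 6620329/2845975 in ≈ 2.326 in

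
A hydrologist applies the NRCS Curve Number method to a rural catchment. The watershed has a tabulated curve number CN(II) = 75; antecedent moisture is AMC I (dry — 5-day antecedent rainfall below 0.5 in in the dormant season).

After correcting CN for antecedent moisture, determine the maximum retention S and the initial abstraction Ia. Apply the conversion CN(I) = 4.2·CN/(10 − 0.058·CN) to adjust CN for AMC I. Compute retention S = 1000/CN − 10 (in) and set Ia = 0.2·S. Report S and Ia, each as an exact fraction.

S = 500/63 in ≈ 7.937 in; Ia = 100/63 in ≈ 1.587 in

Adjust CN=75 to AMC I: 4.2·75/(10 − 0.058·75) → 315 ÷ (113/20) = 6300/113 ≈ 55.752
S = 1000/(6300/113) − 10 = 500/63 in ≈ 7.937 in
Ia = 0.2·(500/63) = 100/63 in ≈ 1.587 in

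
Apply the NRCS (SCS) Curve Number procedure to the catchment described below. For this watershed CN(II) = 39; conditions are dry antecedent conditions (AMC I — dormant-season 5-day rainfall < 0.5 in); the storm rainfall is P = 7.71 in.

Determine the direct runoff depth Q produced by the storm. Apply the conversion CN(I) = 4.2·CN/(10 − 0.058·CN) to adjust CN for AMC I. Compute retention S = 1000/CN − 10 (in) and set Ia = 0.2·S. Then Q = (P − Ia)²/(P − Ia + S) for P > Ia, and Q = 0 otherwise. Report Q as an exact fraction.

Q = 460059601/251551673100 in ≈ 0.002 in

Adjust CN=39 to AMC I: 4.2·39/(10 − 0.058·39) → (819/5) ÷ (3869/500) = 81900/3869 ≈ 21.168
Retention S: 1000/CN − 10 with CN=21.168 → S = 30500/819 ≈ 37.241 in
Initial abstraction Ia = S/5 = (30500/819)/5 = 6100/819 ≈ 7.448 in
Since P=7.710 > Ia=7.448: effective rainfall P−Ia = 21449/81900 in
Q = (21449/81900)²/((21449/81900) + 30500/819) = (460059601/6707610000)/(3071449/81900) = 460059601/251551673100 in ≈ 0.002 in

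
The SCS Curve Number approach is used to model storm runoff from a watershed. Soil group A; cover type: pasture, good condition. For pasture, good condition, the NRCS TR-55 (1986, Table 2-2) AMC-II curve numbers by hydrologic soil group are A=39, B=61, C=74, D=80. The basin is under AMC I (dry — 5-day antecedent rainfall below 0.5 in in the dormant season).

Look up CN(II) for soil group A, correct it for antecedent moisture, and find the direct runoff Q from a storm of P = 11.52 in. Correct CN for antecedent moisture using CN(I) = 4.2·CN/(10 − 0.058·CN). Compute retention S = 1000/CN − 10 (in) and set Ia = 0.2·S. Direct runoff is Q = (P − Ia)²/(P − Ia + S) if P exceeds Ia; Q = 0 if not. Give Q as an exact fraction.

NRCS table: pasture, good condition, soil group A → CN(II) = 39
Dry (AMC I): CN(I) = 4.2·39/(10 − 0.058·39) = (819/5)/(3869/500) = 81900/3869 ≈ 21.168
Retention S: 1000/CN − 10 with CN=21.168 → S = 30500/819 ≈ 37.241 in
Ia = 0.2·(30500/819) = 6100/819 in ≈ 7.448 in
P − Ia = 11.520 − 7.448 = 83372/20475 ≈ 4.072 in (> 0, runoff occurs)
Q: (83372/20475)² ÷ (845872/20475) = 434430649/1082451825 in (≈ 0.401 in)

Q = 434430649/1082451825 in ≈ 0.401 in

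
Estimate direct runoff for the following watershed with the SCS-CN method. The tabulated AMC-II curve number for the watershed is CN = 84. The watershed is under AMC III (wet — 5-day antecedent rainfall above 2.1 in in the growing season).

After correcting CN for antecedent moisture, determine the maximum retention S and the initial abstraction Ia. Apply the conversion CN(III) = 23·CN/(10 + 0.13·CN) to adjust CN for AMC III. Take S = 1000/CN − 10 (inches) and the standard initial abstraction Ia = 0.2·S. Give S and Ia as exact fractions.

S = 400/483 in ≈ 0.828 in; Ia = 80/483 in ≈ 0.166 in

Adjust CN=84 to AMC III: 23·84/(10 + 0.13·84) → 1932 ÷ (523/25) = 48300/523 ≈ 92.352
S = 1000/(48300/523) − 10 = 400/483 in ≈ 0.828 in
Initial abstraction Ia = S/5 = (400/483)/5 = 80/483 ≈ 0.166 in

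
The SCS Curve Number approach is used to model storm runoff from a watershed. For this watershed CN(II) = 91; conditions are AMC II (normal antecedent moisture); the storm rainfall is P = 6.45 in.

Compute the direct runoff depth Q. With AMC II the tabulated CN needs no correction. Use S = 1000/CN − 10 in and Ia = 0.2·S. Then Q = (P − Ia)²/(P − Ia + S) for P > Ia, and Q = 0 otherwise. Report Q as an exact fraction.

Q = 43160547/7995260 in ≈ 5.398 in

Average conditions: CN = 91 (no AMC adjustment).
Max retention: S = 1000/91 − 10 = 90/91 in (≈ 0.989 in)
Ia = 0.2·(90/91) = 18/91 in ≈ 0.198 in
Since P=6.450 > Ia=0.198: effective rainfall P−Ia = 11379/1820 in
Q = (11379/1820)²/((11379/1820) + 90/91) = (129481641/3312400)/(13179/1820) = 43160547/7995260 in ≈ 5.398 in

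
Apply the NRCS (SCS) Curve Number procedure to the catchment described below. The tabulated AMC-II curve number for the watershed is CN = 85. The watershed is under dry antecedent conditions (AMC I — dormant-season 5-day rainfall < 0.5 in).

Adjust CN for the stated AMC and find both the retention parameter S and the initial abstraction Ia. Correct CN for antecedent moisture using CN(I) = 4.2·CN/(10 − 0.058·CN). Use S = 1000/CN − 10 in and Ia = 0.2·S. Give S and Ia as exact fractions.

CN(I) from CN(II)=85: (4.2·85)/(10 − 0.058·85) = 11900/169 ≈ 70.414
Max retention: S = 1000/(11900/169) − 10 = 500/119 in (≈ 4.202 in)
Ia = 0.2S: 0.2·4.202 = 0.840 in (exactly 100/119)

S = 500/119 in ≈ 4.202 in; Ia = 100/119 in ≈ 0.840 in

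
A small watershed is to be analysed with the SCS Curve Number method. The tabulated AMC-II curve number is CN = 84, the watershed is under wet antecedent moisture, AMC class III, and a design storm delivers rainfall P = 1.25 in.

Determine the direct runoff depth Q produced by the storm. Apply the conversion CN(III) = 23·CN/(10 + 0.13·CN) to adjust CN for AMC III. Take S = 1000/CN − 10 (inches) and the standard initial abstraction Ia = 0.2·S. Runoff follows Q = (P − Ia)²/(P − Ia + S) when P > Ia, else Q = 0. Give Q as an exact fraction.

Q = 877805/1427748 in ≈ 0.615 in

CN(III) from CN(II)=84: (23·84)/(10 + 0.13·84) = 48300/523 ≈ 92.352
S = 1000/(48300/523) − 10 = 400/483 in ≈ 0.828 in
Ia = 0.2S: 0.2·0.828 = 0.166 in (exactly 80/483)
Excess rainfall: 1.250 − 0.166 = 1.084 in; P > Ia so Q > 0
Q = (2095/1932)²/((2095/1932) + 400/483) = (4389025/3732624)/(3695/1932) = 877805/1427748 in ≈ 0.615 in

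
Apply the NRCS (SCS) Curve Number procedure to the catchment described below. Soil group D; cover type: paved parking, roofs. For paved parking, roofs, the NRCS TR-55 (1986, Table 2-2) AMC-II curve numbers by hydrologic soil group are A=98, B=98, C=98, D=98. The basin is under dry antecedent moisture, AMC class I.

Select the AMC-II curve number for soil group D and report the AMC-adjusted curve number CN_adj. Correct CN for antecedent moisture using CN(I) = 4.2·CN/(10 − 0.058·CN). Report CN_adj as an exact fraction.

CN_adj = 102900/1079 ≈ 95.366

NRCS table: paved parking, roofs, soil group D → CN(II) = 98
Adjust CN=98 to AMC I: 4.2·98/(10 − 0.058·98) → (2058/5) ÷ (1079/250) = 102900/1079 ≈ 95.366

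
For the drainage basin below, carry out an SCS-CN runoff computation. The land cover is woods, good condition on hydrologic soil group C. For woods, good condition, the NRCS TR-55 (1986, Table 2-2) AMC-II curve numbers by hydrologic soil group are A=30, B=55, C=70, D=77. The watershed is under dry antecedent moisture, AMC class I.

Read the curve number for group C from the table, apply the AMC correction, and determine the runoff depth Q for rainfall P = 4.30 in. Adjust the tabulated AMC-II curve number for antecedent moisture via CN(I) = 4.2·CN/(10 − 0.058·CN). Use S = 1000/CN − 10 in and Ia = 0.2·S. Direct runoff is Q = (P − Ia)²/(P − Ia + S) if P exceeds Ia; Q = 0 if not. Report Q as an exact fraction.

NRCS table: woods, good condition, soil group C → CN(II) = 70
CN(I) from CN(II)=70: (4.2·70)/(10 − 0.058·70) = 4900/99 ≈ 49.495
S = 1000/(4900/99) − 10 = 500/49 in ≈ 10.204 in
Initial abstraction Ia = S/5 = (500/49)/5 = 100/49 ≈ 2.041 in
Since P=4.300 > Ia=2.041: effective rainfall P−Ia = 1107/490 in
Runoff Q = (P−Ia)²/(P−Ia+S) = (2.259)²/(2.259+10.204) = 1225449/2992430 ≈ 0.410 in

Q = 1225449/2992430 in ≈ 0.410 in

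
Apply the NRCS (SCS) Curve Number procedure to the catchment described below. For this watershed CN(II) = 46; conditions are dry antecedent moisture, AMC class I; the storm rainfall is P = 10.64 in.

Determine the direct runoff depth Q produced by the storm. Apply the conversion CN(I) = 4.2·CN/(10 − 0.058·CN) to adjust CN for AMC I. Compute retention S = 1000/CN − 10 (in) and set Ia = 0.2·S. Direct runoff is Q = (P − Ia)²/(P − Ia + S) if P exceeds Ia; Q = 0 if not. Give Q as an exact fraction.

Q = 206573138/267312325 in ≈ 0.773 in

CN(I) from CN(II)=46: (4.2·46)/(10 − 0.058·46) = 16100/611 ≈ 26.350
S = 1000/(16100/611) − 10 = 4500/161 in ≈ 27.950 in
Initial abstraction Ia = S/5 = (4500/161)/5 = 900/161 ≈ 5.590 in
Excess rainfall: 10.640 − 5.590 = 5.050 in; P > Ia so Q > 0
Runoff Q = (P−Ia)²/(P−Ia+S) = (5.050)²/(5.050+27.950) = 206573138/267312325 ≈ 0.773 in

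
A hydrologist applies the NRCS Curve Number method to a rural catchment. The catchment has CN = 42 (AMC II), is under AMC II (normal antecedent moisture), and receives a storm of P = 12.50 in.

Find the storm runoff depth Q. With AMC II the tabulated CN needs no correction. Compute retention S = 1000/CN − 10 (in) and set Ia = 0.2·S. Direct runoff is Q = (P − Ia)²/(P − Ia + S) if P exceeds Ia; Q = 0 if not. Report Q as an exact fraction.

Q = 167281/41538 in ≈ 4.027 in

AMC II — tabulated CN = 42 applies directly.
Retention S: 1000/CN − 10 with CN=42.000 → S = 290/21 ≈ 13.810 in
Ia = 0.2S: 0.2·13.810 = 2.762 in (exactly 58/21)
Excess rainfall: 12.500 − 2.762 = 9.738 in; P > Ia so Q > 0
Q = (409/42)²/((409/42) + 290/21) = (167281/1764)/(989/42) = 167281/41538 in ≈ 4.027 in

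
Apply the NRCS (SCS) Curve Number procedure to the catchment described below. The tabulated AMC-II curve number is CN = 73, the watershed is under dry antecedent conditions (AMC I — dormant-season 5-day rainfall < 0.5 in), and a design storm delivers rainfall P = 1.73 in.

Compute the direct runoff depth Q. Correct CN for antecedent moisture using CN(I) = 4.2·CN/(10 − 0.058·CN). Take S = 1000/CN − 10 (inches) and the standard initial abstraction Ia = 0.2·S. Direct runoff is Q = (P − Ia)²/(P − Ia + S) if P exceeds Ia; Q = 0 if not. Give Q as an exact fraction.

Q = 0 in ≈ 0.000 in

CN(I) from CN(II)=73: (4.2·73)/(10 − 0.058·73) = 51100/961 ≈ 53.174
Max retention: S = 1000/(51100/961) − 10 = 4500/511 in (≈ 8.806 in)
Ia = 0.2·(4500/511) = 900/511 in ≈ 1.761 in
P = 1.730 ≤ Ia = 1.761 in: entire storm abstracted, Q = 0.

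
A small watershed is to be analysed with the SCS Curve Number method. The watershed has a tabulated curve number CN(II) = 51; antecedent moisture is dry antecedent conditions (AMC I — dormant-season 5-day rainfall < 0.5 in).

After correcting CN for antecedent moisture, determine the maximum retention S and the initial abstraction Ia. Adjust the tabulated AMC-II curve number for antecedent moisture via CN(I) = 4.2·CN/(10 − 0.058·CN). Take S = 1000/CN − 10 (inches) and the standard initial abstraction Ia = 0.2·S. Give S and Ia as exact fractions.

CN(I) from CN(II)=51: (4.2·51)/(10 − 0.058·51) = 15300/503 ≈ 30.417
Retention S: 1000/CN − 10 with CN=30.417 → S = 3500/153 ≈ 22.876 in
Ia = 0.2S: 0.2·22.876 = 4.575 in (exactly 700/153)

S = 3500/153 in ≈ 22.876 in; Ia = 700/153 in ≈ 4.575 in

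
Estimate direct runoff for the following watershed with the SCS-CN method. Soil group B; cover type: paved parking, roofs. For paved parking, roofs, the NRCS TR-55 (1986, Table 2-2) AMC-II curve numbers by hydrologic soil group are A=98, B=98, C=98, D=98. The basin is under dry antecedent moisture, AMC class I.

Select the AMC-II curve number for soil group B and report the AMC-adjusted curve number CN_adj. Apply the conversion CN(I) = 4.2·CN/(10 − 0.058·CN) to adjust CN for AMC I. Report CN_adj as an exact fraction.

NRCS table: paved parking, roofs, soil group B → CN(II) = 98
Adjust CN=98 to AMC I: 4.2·98/(10 − 0.058·98) → (2058/5) ÷ (1079/250) = 102900/1079 ≈ 95.366

CN_adj = 102900/1079 ≈ 95.366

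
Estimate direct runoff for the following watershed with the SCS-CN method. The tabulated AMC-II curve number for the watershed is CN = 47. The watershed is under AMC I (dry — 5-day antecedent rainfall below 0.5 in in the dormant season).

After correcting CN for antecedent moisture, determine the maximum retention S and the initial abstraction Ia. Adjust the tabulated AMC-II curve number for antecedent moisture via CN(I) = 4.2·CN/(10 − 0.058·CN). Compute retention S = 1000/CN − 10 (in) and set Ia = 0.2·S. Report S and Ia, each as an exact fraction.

Adjust CN=47 to AMC I: 4.2·47/(10 − 0.058·47) → (987/5) ÷ (3637/500) = 98700/3637 ≈ 27.138
Retention S: 1000/CN − 10 with CN=27.138 → S = 26500/987 ≈ 26.849 in
Ia = 0.2S: 0.2·26.849 = 5.370 in (exactly 5300/987)

S = 26500/987 in ≈ 26.849 in; Ia = 5300/987 in ≈ 5.370 in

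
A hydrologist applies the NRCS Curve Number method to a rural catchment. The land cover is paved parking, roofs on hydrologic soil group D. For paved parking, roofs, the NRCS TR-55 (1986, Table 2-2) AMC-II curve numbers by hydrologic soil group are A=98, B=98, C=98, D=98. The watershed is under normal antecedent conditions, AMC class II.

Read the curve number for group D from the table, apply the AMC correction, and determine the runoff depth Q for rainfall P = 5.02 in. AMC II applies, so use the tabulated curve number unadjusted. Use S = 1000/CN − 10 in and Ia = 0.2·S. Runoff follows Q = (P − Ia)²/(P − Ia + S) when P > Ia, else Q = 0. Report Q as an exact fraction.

Q = 148815601/31112550 in ≈ 4.783 in

NRCS table: paved parking, roofs, soil group D → CN(II) = 98
AMC II — tabulated CN = 98 applies directly.
Max retention: S = 1000/98 − 10 = 10/49 in (≈ 0.204 in)
Ia = 0.2·(10/49) = 2/49 in ≈ 0.041 in
P − Ia = 5.020 − 0.041 = 12199/2450 ≈ 4.979 in (> 0, runoff occurs)
Runoff Q = (P−Ia)²/(P−Ia+S) = (4.979)²/(4.979+0.204) = 148815601/31112550 ≈ 4.783 in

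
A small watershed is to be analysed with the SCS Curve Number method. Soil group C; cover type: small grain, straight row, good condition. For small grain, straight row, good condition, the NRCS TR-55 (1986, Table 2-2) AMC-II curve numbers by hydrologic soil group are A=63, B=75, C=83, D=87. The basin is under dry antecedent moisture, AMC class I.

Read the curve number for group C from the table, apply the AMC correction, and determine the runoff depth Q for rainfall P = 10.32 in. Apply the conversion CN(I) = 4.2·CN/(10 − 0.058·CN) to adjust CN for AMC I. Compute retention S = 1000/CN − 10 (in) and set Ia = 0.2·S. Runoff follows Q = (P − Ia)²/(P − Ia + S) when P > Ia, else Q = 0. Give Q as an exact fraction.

NRCS table: small grain, straight row, good condition, soil group C → CN(II) = 83
Dry (AMC I): CN(I) = 4.2·83/(10 − 0.058·83) = (1743/5)/(2593/500) = 174300/2593 ≈ 67.219
Max retention: S = 1000/(174300/2593) − 10 = 8500/1743 in (≈ 4.877 in)
Ia = 0.2·(8500/1743) = 1700/1743 in ≈ 0.975 in
Since P=10.320 > Ia=0.975: effective rainfall P−Ia = 407194/43575 in
Runoff Q = (P−Ia)²/(P−Ia+S) = (9.345)²/(9.345+4.877) = 82903476818/13501583025 ≈ 6.140 in

Q = 82903476818/13501583025 in ≈ 6.140 in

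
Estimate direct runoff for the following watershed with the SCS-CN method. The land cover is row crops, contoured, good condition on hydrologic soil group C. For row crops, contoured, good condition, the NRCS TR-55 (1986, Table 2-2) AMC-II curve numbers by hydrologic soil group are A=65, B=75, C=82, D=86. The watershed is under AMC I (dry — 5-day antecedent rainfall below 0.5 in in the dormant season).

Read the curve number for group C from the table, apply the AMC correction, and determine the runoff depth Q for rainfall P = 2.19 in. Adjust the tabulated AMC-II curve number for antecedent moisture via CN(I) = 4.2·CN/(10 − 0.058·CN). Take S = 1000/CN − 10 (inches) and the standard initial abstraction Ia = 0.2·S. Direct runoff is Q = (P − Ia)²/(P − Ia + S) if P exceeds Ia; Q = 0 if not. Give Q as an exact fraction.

Q = 119924401/583097900 in ≈ 0.206 in

NRCS table: row crops, contoured, good condition, soil group C → CN(II) = 82
Dry (AMC I): CN(I) = 4.2·82/(10 − 0.058·82) = (1722/5)/(1311/250) = 28700/437 ≈ 65.675
Retention S: 1000/CN − 10 with CN=65.675 → S = 1500/287 ≈ 5.226 in
Ia = 0.2S: 0.2·5.226 = 1.045 in (exactly 300/287)
Since P=2.190 > Ia=1.045: effective rainfall P−Ia = 32853/28700 in
Q: (32853/28700)² ÷ (182853/28700) = 119924401/583097900 in (≈ 0.206 in)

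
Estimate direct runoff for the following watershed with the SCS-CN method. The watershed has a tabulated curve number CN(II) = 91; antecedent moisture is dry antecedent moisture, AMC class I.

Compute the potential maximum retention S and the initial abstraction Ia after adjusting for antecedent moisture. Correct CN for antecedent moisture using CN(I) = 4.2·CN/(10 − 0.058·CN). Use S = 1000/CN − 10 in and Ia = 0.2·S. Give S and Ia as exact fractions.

S = 1500/637 in ≈ 2.355 in; Ia = 300/637 in ≈ 0.471 in

Adjust CN=91 to AMC I: 4.2·91/(10 − 0.058·91) → (1911/5) ÷ (2361/500) = 63700/787 ≈ 80.940
Max retention: S = 1000/(63700/787) − 10 = 1500/637 in (≈ 2.355 in)
Ia = 0.2·(1500/637) = 300/637 in ≈ 0.471 in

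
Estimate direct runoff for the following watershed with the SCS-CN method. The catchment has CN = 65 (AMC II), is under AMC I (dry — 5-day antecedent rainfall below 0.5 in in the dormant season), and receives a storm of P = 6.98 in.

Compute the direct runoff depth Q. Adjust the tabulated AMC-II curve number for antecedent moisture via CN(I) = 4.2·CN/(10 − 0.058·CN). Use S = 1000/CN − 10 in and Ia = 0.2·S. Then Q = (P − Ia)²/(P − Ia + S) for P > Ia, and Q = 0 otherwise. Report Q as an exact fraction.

Q = 74149321/65541450 in ≈ 1.131 in

CN(I) from CN(II)=65: (4.2·65)/(10 − 0.058·65) = 3900/89 ≈ 43.820
S = 1000/(3900/89) − 10 = 500/39 in ≈ 12.821 in
Initial abstraction Ia = S/5 = (500/39)/5 = 100/39 ≈ 2.564 in
P − Ia = 6.980 − 2.564 = 8611/1950 ≈ 4.416 in (> 0, runoff occurs)
Runoff Q = (P−Ia)²/(P−Ia+S) = (4.416)²/(4.416+12.821) = 74149321/65541450 ≈ 1.131 in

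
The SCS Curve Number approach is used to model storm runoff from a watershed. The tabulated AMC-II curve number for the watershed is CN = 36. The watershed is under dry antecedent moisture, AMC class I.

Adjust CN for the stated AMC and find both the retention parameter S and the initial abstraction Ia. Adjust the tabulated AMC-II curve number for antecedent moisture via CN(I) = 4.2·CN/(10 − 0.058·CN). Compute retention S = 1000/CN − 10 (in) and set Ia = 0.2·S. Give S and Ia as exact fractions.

Dry (AMC I): CN(I) = 4.2·36/(10 − 0.058·36) = (756/5)/(989/125) = 18900/989 ≈ 19.110
Max retention: S = 1000/(18900/989) − 10 = 8000/189 in (≈ 42.328 in)
Initial abstraction Ia = S/5 = (8000/189)/5 = 1600/189 ≈ 8.466 in

S = 8000/189 in ≈ 42.328 in; Ia = 1600/189 in ≈ 8.466 in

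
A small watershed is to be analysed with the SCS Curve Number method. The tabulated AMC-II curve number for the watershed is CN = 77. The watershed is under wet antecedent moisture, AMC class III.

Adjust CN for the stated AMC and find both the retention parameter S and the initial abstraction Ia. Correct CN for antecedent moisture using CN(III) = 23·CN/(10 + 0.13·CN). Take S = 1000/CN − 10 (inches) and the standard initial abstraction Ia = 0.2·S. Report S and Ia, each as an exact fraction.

S = 100/77 in ≈ 1.299 in; Ia = 20/77 in ≈ 0.260 in

CN(III) from CN(II)=77: (23·77)/(10 + 0.13·77) = 7700/87 ≈ 88.506
Max retention: S = 1000/(7700/87) − 10 = 100/77 in (≈ 1.299 in)
Initial abstraction Ia = S/5 = (100/77)/5 = 20/77 ≈ 0.260 in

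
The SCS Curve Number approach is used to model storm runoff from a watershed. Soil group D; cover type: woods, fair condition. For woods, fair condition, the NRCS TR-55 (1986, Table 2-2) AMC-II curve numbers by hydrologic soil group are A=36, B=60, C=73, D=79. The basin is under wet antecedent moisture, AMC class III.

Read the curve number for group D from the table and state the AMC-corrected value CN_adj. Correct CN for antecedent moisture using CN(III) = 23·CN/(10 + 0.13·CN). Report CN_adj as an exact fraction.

CN_adj = 181700/2027 ≈ 89.640

NRCS table: woods, fair condition, soil group D → CN(II) = 79
Wet (AMC III): CN(III) = 23·79/(10 + 0.13·79) = 1817/(2027/100) = 181700/2027 ≈ 89.640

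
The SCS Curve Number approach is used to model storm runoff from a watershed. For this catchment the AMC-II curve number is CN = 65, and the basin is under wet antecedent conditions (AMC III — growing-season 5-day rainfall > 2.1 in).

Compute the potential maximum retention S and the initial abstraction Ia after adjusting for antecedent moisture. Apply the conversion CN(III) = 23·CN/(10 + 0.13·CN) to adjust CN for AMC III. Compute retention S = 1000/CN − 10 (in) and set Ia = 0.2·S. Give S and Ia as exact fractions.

S = 700/299 in ≈ 2.341 in; Ia = 140/299 in ≈ 0.468 in

Wet (AMC III): CN(III) = 23·65/(10 + 0.13·65) = 1495/(369/20) = 29900/369 ≈ 81.030
Max retention: S = 1000/(29900/369) − 10 = 700/299 in (≈ 2.341 in)
Initial abstraction Ia = S/5 = (700/299)/5 = 140/299 ≈ 0.468 in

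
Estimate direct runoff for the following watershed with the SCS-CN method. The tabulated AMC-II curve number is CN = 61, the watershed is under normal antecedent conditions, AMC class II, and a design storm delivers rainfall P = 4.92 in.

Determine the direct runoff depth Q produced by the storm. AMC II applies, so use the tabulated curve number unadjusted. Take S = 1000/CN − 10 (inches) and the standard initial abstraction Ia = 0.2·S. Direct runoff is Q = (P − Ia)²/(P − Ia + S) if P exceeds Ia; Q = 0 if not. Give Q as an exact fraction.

Q = 10278603/7779025 in ≈ 1.321 in

Average conditions: CN = 61 (no AMC adjustment).
Max retention: S = 1000/61 − 10 = 390/61 in (≈ 6.393 in)
Ia = 0.2·(390/61) = 78/61 in ≈ 1.279 in
Since P=4.920 > Ia=1.279: effective rainfall P−Ia = 5553/1525 in
Q: (5553/1525)² ÷ (15303/1525) = 10278603/7779025 in (≈ 1.321 in)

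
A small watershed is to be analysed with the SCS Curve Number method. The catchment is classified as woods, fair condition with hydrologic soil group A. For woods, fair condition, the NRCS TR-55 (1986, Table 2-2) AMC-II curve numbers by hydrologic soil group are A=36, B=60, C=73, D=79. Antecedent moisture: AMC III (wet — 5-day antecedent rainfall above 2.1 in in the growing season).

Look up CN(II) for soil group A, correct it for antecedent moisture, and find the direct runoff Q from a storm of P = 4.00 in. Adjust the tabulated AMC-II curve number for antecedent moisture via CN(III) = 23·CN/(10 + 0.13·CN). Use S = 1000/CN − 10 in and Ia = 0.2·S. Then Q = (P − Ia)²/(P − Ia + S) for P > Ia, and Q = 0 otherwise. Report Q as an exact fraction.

Q = 64516/109089 in ≈ 0.591 in

NRCS table: woods, fair condition, soil group A → CN(II) = 36
Adjust CN=36 to AMC III: 23·36/(10 + 0.13·36) → 828 ÷ (367/25) = 20700/367 ≈ 56.403
Retention S: 1000/CN − 10 with CN=56.403 → S = 1600/207 ≈ 7.729 in
Ia = 0.2S: 0.2·7.729 = 1.546 in (exactly 320/207)
P − Ia = 4.000 − 1.546 = 508/207 ≈ 2.454 in (> 0, runoff occurs)
Q = (508/207)²/((508/207) + 1600/207) = (258064/42849)/(2108/207) = 64516/109089 in ≈ 0.591 in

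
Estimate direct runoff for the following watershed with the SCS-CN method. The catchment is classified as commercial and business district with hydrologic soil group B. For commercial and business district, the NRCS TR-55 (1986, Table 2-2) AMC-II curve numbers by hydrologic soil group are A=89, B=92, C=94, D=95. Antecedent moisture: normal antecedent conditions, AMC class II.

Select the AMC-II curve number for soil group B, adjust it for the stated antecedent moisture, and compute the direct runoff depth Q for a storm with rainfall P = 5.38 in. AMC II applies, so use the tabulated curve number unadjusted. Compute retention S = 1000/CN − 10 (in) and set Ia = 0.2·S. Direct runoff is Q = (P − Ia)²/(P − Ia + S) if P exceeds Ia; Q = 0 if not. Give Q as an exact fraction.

Q = 35844169/8035050 in ≈ 4.461 in

NRCS table: commercial and business district, soil group B → CN(II) = 92
AMC II — tabulated CN = 92 applies directly.
Max retention: S = 1000/92 − 10 = 20/23 in (≈ 0.870 in)
Ia = 0.2·(20/23) = 4/23 in ≈ 0.174 in
Excess rainfall: 5.380 − 0.174 = 5.206 in; P > Ia so Q > 0
Runoff Q = (P−Ia)²/(P−Ia+S) = (5.206)²/(5.206+0.870) = 35844169/8035050 ≈ 4.461 in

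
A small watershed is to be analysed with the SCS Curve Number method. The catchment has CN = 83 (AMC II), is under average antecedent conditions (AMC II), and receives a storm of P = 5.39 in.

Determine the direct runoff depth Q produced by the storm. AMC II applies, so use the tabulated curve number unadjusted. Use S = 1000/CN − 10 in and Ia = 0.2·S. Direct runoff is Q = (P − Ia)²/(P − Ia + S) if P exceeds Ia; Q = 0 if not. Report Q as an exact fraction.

CN(II) = 83; AMC II needs no correction.
S = 1000/83 − 10 = 170/83 in ≈ 2.048 in
Ia = 0.2·(170/83) = 34/83 in ≈ 0.410 in
Since P=5.390 > Ia=0.410: effective rainfall P−Ia = 41337/8300 in
Runoff Q = (P−Ia)²/(P−Ia+S) = (4.980)²/(4.980+2.048) = 1708747569/484197100 ≈ 3.529 in

Q = 1708747569/484197100 in ≈ 3.529 in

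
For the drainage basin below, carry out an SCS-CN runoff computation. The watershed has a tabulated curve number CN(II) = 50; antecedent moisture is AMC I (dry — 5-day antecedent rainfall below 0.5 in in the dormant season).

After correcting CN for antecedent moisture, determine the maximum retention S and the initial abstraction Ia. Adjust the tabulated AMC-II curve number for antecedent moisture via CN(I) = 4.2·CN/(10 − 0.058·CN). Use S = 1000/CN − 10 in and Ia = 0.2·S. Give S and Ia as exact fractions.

S = 500/21 in ≈ 23.810 in; Ia = 100/21 in ≈ 4.762 in

Dry (AMC I): CN(I) = 4.2·50/(10 − 0.058·50) = 210/(71/10) = 2100/71 ≈ 29.577
Max retention: S = 1000/(2100/71) − 10 = 500/21 in (≈ 23.810 in)
Ia = 0.2S: 0.2·23.810 = 4.762 in (exactly 100/21)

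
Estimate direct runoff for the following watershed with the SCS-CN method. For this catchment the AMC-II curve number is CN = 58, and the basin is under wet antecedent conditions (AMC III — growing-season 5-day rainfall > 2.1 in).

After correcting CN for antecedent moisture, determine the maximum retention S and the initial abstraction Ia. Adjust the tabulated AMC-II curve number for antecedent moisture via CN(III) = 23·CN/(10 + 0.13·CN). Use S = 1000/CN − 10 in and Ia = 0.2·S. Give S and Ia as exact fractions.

S = 2100/667 in ≈ 3.148 in; Ia = 420/667 in ≈ 0.630 in

CN(III) from CN(II)=58: (23·58)/(10 + 0.13·58) = 66700/877 ≈ 76.055
Max retention: S = 1000/(66700/877) − 10 = 2100/667 in (≈ 3.148 in)
Ia = 0.2·(2100/667) = 420/667 in ≈ 0.630 in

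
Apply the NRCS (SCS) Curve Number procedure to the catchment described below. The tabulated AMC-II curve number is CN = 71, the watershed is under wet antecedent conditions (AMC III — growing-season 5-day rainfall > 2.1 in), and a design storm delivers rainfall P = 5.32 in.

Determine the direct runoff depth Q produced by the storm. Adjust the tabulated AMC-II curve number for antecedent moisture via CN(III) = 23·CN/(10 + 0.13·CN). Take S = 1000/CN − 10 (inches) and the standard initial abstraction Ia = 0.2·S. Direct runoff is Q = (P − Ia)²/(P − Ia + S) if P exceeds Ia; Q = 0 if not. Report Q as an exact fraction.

CN(III) from CN(II)=71: (23·71)/(10 + 0.13·71) = 163300/1923 ≈ 84.919
Retention S: 1000/CN − 10 with CN=84.919 → S = 2900/1633 ≈ 1.776 in
Initial abstraction Ia = S/5 = (2900/1633)/5 = 580/1633 ≈ 0.355 in
P − Ia = 5.320 − 0.355 = 202689/40825 ≈ 4.965 in (> 0, runoff occurs)
Q: (202689/40825)² ÷ (275189/40825) = 41082830721/11234590925 in (≈ 3.657 in)

Q = 41082830721/11234590925 in ≈ 3.657 in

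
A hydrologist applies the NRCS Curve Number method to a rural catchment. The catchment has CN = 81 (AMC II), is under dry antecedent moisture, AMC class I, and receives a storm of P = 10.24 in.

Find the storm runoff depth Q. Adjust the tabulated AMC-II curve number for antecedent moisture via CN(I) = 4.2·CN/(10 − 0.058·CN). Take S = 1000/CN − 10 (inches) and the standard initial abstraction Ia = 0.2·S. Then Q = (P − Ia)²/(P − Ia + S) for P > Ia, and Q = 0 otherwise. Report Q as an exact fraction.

CN(I) from CN(II)=81: (4.2·81)/(10 − 0.058·81) = 170100/2651 ≈ 64.164
Retention S: 1000/CN − 10 with CN=64.164 → S = 9500/1701 ≈ 5.585 in
Ia = 0.2·(9500/1701) = 1900/1701 in ≈ 1.117 in
Excess rainfall: 10.240 − 1.117 = 9.123 in; P > Ia so Q > 0
Runoff Q = (P−Ia)²/(P−Ia+S) = (9.123)²/(9.123+5.585) = 9406866121/1662344775 ≈ 5.659 in

Q = 9406866121/1662344775 in ≈ 5.659 in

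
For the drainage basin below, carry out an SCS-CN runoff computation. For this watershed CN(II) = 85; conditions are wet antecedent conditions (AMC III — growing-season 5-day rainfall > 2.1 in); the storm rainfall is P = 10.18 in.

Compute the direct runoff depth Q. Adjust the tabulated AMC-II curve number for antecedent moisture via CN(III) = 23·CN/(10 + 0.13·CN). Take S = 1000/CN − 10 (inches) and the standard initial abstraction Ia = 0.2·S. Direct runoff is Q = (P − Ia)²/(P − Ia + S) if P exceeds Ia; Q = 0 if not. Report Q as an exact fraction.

Q = 38423448361/4125421450 in ≈ 9.314 in

Adjust CN=85 to AMC III: 23·85/(10 + 0.13·85) → 1955 ÷ (421/20) = 39100/421 ≈ 92.874
Retention S: 1000/CN − 10 with CN=92.874 → S = 300/391 ≈ 0.767 in
Initial abstraction Ia = S/5 = (300/391)/5 = 60/391 ≈ 0.153 in
Excess rainfall: 10.180 − 0.153 = 10.027 in; P > Ia so Q > 0
Runoff Q = (P−Ia)²/(P−Ia+S) = (10.027)²/(10.027+0.767) = 38423448361/4125421450 ≈ 9.314 in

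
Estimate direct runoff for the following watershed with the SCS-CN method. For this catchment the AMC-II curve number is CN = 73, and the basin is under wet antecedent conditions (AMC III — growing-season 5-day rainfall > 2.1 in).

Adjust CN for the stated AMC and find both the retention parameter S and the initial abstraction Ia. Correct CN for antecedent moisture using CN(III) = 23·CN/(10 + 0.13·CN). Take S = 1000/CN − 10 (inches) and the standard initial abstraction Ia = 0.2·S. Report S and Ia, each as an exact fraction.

Wet (AMC III): CN(III) = 23·73/(10 + 0.13·73) = 1679/(1949/100) = 167900/1949 ≈ 86.147
Max retention: S = 1000/(167900/1949) − 10 = 2700/1679 in (≈ 1.608 in)
Ia = 0.2S: 0.2·1.608 = 0.322 in (exactly 540/1679)

S = 2700/1679 in ≈ 1.608 in; Ia = 540/1679 in ≈ 0.322 in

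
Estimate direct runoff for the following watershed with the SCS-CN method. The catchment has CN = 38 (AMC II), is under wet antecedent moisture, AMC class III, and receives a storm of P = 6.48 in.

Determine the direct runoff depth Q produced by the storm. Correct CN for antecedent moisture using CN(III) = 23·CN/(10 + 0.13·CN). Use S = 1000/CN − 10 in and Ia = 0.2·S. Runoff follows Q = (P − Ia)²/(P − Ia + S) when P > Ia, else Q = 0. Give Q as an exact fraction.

Q = 1528713218/725387225 in ≈ 2.107 in

CN(III) from CN(II)=38: (23·38)/(10 + 0.13·38) = 43700/747 ≈ 58.501
Max retention: S = 1000/(43700/747) − 10 = 3100/437 in (≈ 7.094 in)
Ia = 0.2·(3100/437) = 620/437 in ≈ 1.419 in
Excess rainfall: 6.480 − 1.419 = 5.061 in; P > Ia so Q > 0
Q = (55294/10925)²/((55294/10925) + 3100/437) = (3057426436/119355625)/(132794/10925) = 1528713218/725387225 in ≈ 2.107 in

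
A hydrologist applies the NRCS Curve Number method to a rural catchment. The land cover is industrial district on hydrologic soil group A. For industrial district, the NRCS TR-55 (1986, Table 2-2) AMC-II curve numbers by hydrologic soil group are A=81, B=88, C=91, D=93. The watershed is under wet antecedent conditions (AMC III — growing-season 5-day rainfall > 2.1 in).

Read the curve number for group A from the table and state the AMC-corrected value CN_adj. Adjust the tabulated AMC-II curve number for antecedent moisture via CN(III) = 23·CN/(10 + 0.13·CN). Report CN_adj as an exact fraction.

CN_adj = 186300/2053 ≈ 90.745

NRCS table: industrial district, soil group A → CN(II) = 81
CN(III) from CN(II)=81: (23·81)/(10 + 0.13·81) = 186300/2053 ≈ 90.745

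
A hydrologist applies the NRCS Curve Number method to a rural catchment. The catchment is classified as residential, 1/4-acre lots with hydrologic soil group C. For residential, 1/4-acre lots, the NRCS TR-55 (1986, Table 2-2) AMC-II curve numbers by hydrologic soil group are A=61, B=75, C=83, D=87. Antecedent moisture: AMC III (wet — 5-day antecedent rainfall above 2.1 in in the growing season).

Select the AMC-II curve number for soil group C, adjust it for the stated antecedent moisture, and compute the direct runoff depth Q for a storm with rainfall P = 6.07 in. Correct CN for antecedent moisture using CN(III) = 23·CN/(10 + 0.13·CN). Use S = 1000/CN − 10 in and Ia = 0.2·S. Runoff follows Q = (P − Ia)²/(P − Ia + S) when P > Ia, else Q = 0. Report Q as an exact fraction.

Q = 1265091806169/247170256700 in ≈ 5.118 in

NRCS table: residential, 1/4-acre lots, soil group C → CN(II) = 83
Adjust CN=83 to AMC III: 23·83/(10 + 0.13·83) → 1909 ÷ (2079/100) = 190900/2079 ≈ 91.823
S = 1000/(190900/2079) − 10 = 1700/1909 in ≈ 0.891 in
Initial abstraction Ia = S/5 = (1700/1909)/5 = 340/1909 ≈ 0.178 in
P − Ia = 6.070 − 0.178 = 1124763/190900 ≈ 5.892 in (> 0, runoff occurs)
Q = (1124763/190900)²/((1124763/190900) + 1700/1909) = (1265091806169/36442810000)/(1294763/190900) = 1265091806169/247170256700 in ≈ 5.118 in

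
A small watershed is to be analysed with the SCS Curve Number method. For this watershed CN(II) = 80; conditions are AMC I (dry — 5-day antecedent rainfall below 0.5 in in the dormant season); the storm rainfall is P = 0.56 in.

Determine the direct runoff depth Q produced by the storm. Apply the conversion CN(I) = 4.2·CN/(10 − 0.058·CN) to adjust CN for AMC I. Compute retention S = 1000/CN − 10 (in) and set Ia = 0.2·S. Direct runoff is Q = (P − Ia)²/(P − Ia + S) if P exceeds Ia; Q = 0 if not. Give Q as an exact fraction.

Q = 0 in ≈ 0.000 in

Adjust CN=80 to AMC I: 4.2·80/(10 − 0.058·80) → 336 ÷ (134/25) = 4200/67 ≈ 62.687
Retention S: 1000/CN − 10 with CN=62.687 → S = 125/21 ≈ 5.952 in
Ia = 0.2·(125/21) = 25/21 in ≈ 1.190 in
P = 0.560 ≤ Ia = 1.190 in: entire storm abstracted, Q = 0.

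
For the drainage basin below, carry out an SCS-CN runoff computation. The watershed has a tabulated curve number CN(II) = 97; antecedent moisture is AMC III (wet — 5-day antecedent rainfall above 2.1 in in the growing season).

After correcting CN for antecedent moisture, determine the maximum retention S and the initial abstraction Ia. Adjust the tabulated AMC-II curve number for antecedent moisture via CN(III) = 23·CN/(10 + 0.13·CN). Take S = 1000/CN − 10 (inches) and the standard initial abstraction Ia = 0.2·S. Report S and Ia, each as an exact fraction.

S = 300/2231 in ≈ 0.134 in; Ia = 60/2231 in ≈ 0.027 in

CN(III) from CN(II)=97: (23·97)/(10 + 0.13·97) = 223100/2261 ≈ 98.673
S = 1000/(223100/2261) − 10 = 300/2231 in ≈ 0.134 in
Ia = 0.2S: 0.2·0.134 = 0.027 in (exactly 60/2231)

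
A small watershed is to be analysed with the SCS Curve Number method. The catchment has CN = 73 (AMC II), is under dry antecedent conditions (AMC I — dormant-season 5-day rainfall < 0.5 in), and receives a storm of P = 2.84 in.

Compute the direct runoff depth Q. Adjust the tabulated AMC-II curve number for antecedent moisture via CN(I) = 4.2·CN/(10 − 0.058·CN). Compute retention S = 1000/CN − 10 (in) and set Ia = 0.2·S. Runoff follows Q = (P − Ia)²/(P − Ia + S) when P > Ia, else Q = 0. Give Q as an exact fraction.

Q = 189915961/1613239775 in ≈ 0.118 in

Dry (AMC I): CN(I) = 4.2·73/(10 − 0.058·73) = (1533/5)/(2883/500) = 51100/961 ≈ 53.174
Max retention: S = 1000/(51100/961) − 10 = 4500/511 in (≈ 8.806 in)
Ia = 0.2·(4500/511) = 900/511 in ≈ 1.761 in
P − Ia = 2.840 − 1.761 = 13781/12775 ≈ 1.079 in (> 0, runoff occurs)
Runoff Q = (P−Ia)²/(P−Ia+S) = (1.079)²/(1.079+8.806) = 189915961/1613239775 ≈ 0.118 in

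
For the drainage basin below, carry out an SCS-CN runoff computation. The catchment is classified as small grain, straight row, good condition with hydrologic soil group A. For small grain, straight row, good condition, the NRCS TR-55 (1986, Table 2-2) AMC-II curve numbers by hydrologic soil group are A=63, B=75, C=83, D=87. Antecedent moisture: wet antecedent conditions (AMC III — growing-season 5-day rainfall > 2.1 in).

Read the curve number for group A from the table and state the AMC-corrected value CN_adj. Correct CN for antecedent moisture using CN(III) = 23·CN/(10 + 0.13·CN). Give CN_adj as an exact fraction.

CN_adj = 144900/1819 ≈ 79.659

NRCS table: small grain, straight row, good condition, soil group A → CN(II) = 63
Adjust CN=63 to AMC III: 23·63/(10 + 0.13·63) → 1449 ÷ (1819/100) = 144900/1819 ≈ 79.659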